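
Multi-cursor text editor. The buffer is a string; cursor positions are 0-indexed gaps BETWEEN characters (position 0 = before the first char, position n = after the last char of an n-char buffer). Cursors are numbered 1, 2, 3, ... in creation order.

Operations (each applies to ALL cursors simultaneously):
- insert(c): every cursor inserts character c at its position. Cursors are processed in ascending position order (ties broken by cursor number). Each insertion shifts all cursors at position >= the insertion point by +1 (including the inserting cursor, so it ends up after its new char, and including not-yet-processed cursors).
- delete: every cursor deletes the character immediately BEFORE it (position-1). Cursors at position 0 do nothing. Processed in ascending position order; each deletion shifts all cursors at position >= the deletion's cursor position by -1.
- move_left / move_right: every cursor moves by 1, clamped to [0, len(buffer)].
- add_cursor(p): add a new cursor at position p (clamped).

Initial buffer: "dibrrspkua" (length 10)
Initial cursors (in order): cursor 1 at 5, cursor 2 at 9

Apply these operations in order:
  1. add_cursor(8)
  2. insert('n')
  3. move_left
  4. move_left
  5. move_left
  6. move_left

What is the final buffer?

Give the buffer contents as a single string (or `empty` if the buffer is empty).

Answer: dibrrnspknuna

Derivation:
After op 1 (add_cursor(8)): buffer="dibrrspkua" (len 10), cursors c1@5 c3@8 c2@9, authorship ..........
After op 2 (insert('n')): buffer="dibrrnspknuna" (len 13), cursors c1@6 c3@10 c2@12, authorship .....1...3.2.
After op 3 (move_left): buffer="dibrrnspknuna" (len 13), cursors c1@5 c3@9 c2@11, authorship .....1...3.2.
After op 4 (move_left): buffer="dibrrnspknuna" (len 13), cursors c1@4 c3@8 c2@10, authorship .....1...3.2.
After op 5 (move_left): buffer="dibrrnspknuna" (len 13), cursors c1@3 c3@7 c2@9, authorship .....1...3.2.
After op 6 (move_left): buffer="dibrrnspknuna" (len 13), cursors c1@2 c3@6 c2@8, authorship .....1...3.2.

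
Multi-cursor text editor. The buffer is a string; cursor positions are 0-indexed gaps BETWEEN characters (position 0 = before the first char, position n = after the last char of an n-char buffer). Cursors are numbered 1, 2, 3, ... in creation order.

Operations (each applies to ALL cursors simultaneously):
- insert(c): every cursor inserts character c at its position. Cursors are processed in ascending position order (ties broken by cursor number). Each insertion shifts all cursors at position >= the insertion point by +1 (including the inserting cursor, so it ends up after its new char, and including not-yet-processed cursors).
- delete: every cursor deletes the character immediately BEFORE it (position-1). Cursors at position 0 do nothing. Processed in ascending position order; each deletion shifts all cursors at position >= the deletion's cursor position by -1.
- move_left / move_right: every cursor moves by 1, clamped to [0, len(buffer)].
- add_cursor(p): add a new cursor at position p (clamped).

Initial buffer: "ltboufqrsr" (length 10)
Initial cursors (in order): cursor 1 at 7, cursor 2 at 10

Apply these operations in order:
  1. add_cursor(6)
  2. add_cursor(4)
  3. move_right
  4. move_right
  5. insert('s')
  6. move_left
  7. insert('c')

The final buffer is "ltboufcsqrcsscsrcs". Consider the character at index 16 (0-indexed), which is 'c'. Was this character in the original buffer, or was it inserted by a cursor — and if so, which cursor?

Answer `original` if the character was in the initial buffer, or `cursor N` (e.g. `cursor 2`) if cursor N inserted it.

After op 1 (add_cursor(6)): buffer="ltboufqrsr" (len 10), cursors c3@6 c1@7 c2@10, authorship ..........
After op 2 (add_cursor(4)): buffer="ltboufqrsr" (len 10), cursors c4@4 c3@6 c1@7 c2@10, authorship ..........
After op 3 (move_right): buffer="ltboufqrsr" (len 10), cursors c4@5 c3@7 c1@8 c2@10, authorship ..........
After op 4 (move_right): buffer="ltboufqrsr" (len 10), cursors c4@6 c3@8 c1@9 c2@10, authorship ..........
After op 5 (insert('s')): buffer="ltboufsqrsssrs" (len 14), cursors c4@7 c3@10 c1@12 c2@14, authorship ......4..3.1.2
After op 6 (move_left): buffer="ltboufsqrsssrs" (len 14), cursors c4@6 c3@9 c1@11 c2@13, authorship ......4..3.1.2
After op 7 (insert('c')): buffer="ltboufcsqrcsscsrcs" (len 18), cursors c4@7 c3@11 c1@14 c2@17, authorship ......44..33.11.22
Authorship (.=original, N=cursor N): . . . . . . 4 4 . . 3 3 . 1 1 . 2 2
Index 16: author = 2

Answer: cursor 2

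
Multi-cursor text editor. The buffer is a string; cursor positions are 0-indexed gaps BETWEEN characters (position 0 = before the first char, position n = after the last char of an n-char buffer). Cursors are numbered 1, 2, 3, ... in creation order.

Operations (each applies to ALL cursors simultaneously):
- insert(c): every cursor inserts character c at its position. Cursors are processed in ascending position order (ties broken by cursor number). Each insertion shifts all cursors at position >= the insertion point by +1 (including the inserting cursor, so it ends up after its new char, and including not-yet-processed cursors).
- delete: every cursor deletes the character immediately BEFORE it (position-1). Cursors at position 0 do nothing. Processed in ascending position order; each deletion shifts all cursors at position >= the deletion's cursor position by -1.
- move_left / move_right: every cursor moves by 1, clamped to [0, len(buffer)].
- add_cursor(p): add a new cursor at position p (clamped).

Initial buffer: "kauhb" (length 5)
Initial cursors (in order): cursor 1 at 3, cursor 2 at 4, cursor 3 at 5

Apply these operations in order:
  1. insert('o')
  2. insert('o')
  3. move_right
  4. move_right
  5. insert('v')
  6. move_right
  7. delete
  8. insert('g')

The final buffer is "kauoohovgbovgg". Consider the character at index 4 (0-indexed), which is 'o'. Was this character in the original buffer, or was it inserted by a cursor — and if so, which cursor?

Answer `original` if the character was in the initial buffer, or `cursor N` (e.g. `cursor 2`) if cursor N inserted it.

Answer: cursor 1

Derivation:
After op 1 (insert('o')): buffer="kauohobo" (len 8), cursors c1@4 c2@6 c3@8, authorship ...1.2.3
After op 2 (insert('o')): buffer="kauoohooboo" (len 11), cursors c1@5 c2@8 c3@11, authorship ...11.22.33
After op 3 (move_right): buffer="kauoohooboo" (len 11), cursors c1@6 c2@9 c3@11, authorship ...11.22.33
After op 4 (move_right): buffer="kauoohooboo" (len 11), cursors c1@7 c2@10 c3@11, authorship ...11.22.33
After op 5 (insert('v')): buffer="kauoohovobovov" (len 14), cursors c1@8 c2@12 c3@14, authorship ...11.212.3233
After op 6 (move_right): buffer="kauoohovobovov" (len 14), cursors c1@9 c2@13 c3@14, authorship ...11.212.3233
After op 7 (delete): buffer="kauoohovbov" (len 11), cursors c1@8 c2@11 c3@11, authorship ...11.21.32
After op 8 (insert('g')): buffer="kauoohovgbovgg" (len 14), cursors c1@9 c2@14 c3@14, authorship ...11.211.3223
Authorship (.=original, N=cursor N): . . . 1 1 . 2 1 1 . 3 2 2 3
Index 4: author = 1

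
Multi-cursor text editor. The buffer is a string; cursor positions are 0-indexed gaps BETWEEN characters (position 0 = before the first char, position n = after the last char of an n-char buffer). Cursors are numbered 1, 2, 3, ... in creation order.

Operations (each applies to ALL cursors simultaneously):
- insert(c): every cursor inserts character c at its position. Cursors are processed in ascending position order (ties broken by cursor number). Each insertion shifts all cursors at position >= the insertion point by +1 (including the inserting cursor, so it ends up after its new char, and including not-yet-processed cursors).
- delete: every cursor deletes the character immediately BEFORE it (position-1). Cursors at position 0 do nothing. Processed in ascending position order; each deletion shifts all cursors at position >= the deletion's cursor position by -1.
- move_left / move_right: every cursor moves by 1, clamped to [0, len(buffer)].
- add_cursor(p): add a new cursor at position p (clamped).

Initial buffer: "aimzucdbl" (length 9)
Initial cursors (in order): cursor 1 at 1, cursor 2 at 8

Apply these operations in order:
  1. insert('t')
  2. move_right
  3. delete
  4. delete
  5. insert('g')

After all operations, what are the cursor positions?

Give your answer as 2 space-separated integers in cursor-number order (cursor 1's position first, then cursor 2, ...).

Answer: 2 9

Derivation:
After op 1 (insert('t')): buffer="atimzucdbtl" (len 11), cursors c1@2 c2@10, authorship .1.......2.
After op 2 (move_right): buffer="atimzucdbtl" (len 11), cursors c1@3 c2@11, authorship .1.......2.
After op 3 (delete): buffer="atmzucdbt" (len 9), cursors c1@2 c2@9, authorship .1......2
After op 4 (delete): buffer="amzucdb" (len 7), cursors c1@1 c2@7, authorship .......
After op 5 (insert('g')): buffer="agmzucdbg" (len 9), cursors c1@2 c2@9, authorship .1......2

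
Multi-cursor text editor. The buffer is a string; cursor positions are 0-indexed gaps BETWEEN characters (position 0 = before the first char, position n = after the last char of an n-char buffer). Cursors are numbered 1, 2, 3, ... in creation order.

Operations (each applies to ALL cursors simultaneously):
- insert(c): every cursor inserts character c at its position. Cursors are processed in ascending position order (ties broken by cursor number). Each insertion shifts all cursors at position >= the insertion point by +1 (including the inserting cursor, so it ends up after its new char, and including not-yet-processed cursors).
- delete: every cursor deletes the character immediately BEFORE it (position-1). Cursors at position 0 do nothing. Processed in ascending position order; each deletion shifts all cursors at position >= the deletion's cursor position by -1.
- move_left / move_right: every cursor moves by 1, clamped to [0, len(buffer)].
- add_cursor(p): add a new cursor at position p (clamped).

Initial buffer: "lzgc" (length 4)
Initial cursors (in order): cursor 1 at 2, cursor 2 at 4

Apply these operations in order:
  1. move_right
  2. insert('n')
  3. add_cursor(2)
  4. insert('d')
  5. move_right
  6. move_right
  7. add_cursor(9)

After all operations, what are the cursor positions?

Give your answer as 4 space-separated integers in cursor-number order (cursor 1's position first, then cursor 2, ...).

After op 1 (move_right): buffer="lzgc" (len 4), cursors c1@3 c2@4, authorship ....
After op 2 (insert('n')): buffer="lzgncn" (len 6), cursors c1@4 c2@6, authorship ...1.2
After op 3 (add_cursor(2)): buffer="lzgncn" (len 6), cursors c3@2 c1@4 c2@6, authorship ...1.2
After op 4 (insert('d')): buffer="lzdgndcnd" (len 9), cursors c3@3 c1@6 c2@9, authorship ..3.11.22
After op 5 (move_right): buffer="lzdgndcnd" (len 9), cursors c3@4 c1@7 c2@9, authorship ..3.11.22
After op 6 (move_right): buffer="lzdgndcnd" (len 9), cursors c3@5 c1@8 c2@9, authorship ..3.11.22
After op 7 (add_cursor(9)): buffer="lzdgndcnd" (len 9), cursors c3@5 c1@8 c2@9 c4@9, authorship ..3.11.22

Answer: 8 9 5 9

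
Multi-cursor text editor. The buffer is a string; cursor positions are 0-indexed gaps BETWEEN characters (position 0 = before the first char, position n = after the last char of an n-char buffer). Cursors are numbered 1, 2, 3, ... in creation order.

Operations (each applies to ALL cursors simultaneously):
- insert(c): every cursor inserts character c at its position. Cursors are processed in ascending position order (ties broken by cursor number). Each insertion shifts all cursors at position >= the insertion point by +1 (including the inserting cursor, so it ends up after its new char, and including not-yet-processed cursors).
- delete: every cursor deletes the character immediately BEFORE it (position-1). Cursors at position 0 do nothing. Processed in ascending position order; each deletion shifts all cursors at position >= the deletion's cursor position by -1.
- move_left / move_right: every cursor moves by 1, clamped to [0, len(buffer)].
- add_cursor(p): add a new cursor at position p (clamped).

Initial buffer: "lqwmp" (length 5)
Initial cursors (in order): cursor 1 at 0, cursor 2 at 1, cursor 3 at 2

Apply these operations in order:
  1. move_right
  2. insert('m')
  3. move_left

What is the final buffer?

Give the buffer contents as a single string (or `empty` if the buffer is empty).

Answer: lmqmwmmp

Derivation:
After op 1 (move_right): buffer="lqwmp" (len 5), cursors c1@1 c2@2 c3@3, authorship .....
After op 2 (insert('m')): buffer="lmqmwmmp" (len 8), cursors c1@2 c2@4 c3@6, authorship .1.2.3..
After op 3 (move_left): buffer="lmqmwmmp" (len 8), cursors c1@1 c2@3 c3@5, authorship .1.2.3..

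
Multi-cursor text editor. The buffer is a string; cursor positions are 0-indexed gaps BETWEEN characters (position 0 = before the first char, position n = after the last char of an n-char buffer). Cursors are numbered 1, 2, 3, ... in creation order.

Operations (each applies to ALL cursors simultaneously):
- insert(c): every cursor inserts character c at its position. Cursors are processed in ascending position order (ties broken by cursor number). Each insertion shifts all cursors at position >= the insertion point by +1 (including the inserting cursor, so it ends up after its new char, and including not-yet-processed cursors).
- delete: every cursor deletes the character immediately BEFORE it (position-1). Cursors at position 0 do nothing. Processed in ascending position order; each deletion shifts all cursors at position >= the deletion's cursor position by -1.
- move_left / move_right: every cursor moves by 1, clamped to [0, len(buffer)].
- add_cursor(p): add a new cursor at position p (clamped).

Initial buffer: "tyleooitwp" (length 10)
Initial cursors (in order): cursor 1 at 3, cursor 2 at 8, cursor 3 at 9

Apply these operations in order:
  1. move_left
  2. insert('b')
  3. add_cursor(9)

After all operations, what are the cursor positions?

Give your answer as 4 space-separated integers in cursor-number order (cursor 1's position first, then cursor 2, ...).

Answer: 3 9 11 9

Derivation:
After op 1 (move_left): buffer="tyleooitwp" (len 10), cursors c1@2 c2@7 c3@8, authorship ..........
After op 2 (insert('b')): buffer="tybleooibtbwp" (len 13), cursors c1@3 c2@9 c3@11, authorship ..1.....2.3..
After op 3 (add_cursor(9)): buffer="tybleooibtbwp" (len 13), cursors c1@3 c2@9 c4@9 c3@11, authorship ..1.....2.3..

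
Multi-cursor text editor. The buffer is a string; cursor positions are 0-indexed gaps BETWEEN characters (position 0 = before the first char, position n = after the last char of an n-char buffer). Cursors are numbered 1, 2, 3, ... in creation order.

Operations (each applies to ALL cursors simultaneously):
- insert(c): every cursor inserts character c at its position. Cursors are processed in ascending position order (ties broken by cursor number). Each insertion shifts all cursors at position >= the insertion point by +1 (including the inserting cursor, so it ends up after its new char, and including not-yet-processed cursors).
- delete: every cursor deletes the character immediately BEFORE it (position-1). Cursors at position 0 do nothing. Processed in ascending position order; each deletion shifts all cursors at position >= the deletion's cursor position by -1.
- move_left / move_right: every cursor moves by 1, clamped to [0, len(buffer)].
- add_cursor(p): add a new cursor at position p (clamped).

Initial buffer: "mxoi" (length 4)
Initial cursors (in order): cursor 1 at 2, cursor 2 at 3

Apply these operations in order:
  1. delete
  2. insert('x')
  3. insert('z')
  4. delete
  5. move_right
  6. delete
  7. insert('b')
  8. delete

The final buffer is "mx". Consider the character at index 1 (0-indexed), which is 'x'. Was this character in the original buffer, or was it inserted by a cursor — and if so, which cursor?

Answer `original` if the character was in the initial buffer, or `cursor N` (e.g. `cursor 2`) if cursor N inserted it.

Answer: cursor 1

Derivation:
After op 1 (delete): buffer="mi" (len 2), cursors c1@1 c2@1, authorship ..
After op 2 (insert('x')): buffer="mxxi" (len 4), cursors c1@3 c2@3, authorship .12.
After op 3 (insert('z')): buffer="mxxzzi" (len 6), cursors c1@5 c2@5, authorship .1212.
After op 4 (delete): buffer="mxxi" (len 4), cursors c1@3 c2@3, authorship .12.
After op 5 (move_right): buffer="mxxi" (len 4), cursors c1@4 c2@4, authorship .12.
After op 6 (delete): buffer="mx" (len 2), cursors c1@2 c2@2, authorship .1
After op 7 (insert('b')): buffer="mxbb" (len 4), cursors c1@4 c2@4, authorship .112
After op 8 (delete): buffer="mx" (len 2), cursors c1@2 c2@2, authorship .1
Authorship (.=original, N=cursor N): . 1
Index 1: author = 1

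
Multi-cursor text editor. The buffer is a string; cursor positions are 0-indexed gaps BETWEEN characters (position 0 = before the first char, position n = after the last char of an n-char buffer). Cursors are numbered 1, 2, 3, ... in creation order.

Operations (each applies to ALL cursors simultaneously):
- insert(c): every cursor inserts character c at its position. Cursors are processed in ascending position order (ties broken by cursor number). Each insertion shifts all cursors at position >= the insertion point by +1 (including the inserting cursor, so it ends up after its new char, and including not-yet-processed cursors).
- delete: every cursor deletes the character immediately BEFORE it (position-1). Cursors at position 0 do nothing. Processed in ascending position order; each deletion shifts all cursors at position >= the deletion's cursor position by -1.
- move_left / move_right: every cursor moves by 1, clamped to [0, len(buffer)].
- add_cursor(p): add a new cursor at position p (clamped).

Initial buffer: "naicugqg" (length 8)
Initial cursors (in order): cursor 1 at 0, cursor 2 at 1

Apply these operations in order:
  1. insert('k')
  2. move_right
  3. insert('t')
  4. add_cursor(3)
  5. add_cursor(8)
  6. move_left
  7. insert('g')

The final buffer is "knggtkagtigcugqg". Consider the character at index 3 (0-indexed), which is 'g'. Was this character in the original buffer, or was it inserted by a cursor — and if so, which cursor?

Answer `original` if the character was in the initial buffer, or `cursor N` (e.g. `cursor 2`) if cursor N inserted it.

After op 1 (insert('k')): buffer="knkaicugqg" (len 10), cursors c1@1 c2@3, authorship 1.2.......
After op 2 (move_right): buffer="knkaicugqg" (len 10), cursors c1@2 c2@4, authorship 1.2.......
After op 3 (insert('t')): buffer="kntkaticugqg" (len 12), cursors c1@3 c2@6, authorship 1.12.2......
After op 4 (add_cursor(3)): buffer="kntkaticugqg" (len 12), cursors c1@3 c3@3 c2@6, authorship 1.12.2......
After op 5 (add_cursor(8)): buffer="kntkaticugqg" (len 12), cursors c1@3 c3@3 c2@6 c4@8, authorship 1.12.2......
After op 6 (move_left): buffer="kntkaticugqg" (len 12), cursors c1@2 c3@2 c2@5 c4@7, authorship 1.12.2......
After op 7 (insert('g')): buffer="knggtkagtigcugqg" (len 16), cursors c1@4 c3@4 c2@8 c4@11, authorship 1.1312.22.4.....
Authorship (.=original, N=cursor N): 1 . 1 3 1 2 . 2 2 . 4 . . . . .
Index 3: author = 3

Answer: cursor 3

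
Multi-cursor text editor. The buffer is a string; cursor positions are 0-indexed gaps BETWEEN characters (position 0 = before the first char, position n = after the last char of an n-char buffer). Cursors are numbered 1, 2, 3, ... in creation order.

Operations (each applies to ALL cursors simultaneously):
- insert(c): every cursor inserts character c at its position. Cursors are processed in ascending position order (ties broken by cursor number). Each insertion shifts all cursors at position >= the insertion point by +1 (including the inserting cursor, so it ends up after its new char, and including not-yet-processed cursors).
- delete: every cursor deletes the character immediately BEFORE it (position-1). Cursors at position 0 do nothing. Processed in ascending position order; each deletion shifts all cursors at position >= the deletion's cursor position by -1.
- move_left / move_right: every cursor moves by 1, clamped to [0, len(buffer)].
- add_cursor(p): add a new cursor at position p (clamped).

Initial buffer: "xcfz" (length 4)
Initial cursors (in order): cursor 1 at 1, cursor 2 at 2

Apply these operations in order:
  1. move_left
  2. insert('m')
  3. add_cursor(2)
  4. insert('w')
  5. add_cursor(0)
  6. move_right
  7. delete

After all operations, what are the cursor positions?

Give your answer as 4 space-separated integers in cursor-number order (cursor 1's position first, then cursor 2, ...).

After op 1 (move_left): buffer="xcfz" (len 4), cursors c1@0 c2@1, authorship ....
After op 2 (insert('m')): buffer="mxmcfz" (len 6), cursors c1@1 c2@3, authorship 1.2...
After op 3 (add_cursor(2)): buffer="mxmcfz" (len 6), cursors c1@1 c3@2 c2@3, authorship 1.2...
After op 4 (insert('w')): buffer="mwxwmwcfz" (len 9), cursors c1@2 c3@4 c2@6, authorship 11.322...
After op 5 (add_cursor(0)): buffer="mwxwmwcfz" (len 9), cursors c4@0 c1@2 c3@4 c2@6, authorship 11.322...
After op 6 (move_right): buffer="mwxwmwcfz" (len 9), cursors c4@1 c1@3 c3@5 c2@7, authorship 11.322...
After op 7 (delete): buffer="wwwfz" (len 5), cursors c4@0 c1@1 c3@2 c2@3, authorship 132..

Answer: 1 3 2 0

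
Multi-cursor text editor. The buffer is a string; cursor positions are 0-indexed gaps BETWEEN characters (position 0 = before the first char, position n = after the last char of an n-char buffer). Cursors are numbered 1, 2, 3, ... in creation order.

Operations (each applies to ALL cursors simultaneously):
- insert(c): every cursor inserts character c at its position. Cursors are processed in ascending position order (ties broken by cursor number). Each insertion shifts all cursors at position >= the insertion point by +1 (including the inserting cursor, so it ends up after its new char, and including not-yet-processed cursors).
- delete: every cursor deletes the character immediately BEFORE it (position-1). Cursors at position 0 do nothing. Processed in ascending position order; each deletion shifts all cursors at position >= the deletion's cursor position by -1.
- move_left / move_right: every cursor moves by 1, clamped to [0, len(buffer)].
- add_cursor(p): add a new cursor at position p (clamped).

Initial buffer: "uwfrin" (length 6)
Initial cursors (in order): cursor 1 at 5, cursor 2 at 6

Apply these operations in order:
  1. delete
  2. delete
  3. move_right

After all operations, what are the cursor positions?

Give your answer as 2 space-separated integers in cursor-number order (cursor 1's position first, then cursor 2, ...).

After op 1 (delete): buffer="uwfr" (len 4), cursors c1@4 c2@4, authorship ....
After op 2 (delete): buffer="uw" (len 2), cursors c1@2 c2@2, authorship ..
After op 3 (move_right): buffer="uw" (len 2), cursors c1@2 c2@2, authorship ..

Answer: 2 2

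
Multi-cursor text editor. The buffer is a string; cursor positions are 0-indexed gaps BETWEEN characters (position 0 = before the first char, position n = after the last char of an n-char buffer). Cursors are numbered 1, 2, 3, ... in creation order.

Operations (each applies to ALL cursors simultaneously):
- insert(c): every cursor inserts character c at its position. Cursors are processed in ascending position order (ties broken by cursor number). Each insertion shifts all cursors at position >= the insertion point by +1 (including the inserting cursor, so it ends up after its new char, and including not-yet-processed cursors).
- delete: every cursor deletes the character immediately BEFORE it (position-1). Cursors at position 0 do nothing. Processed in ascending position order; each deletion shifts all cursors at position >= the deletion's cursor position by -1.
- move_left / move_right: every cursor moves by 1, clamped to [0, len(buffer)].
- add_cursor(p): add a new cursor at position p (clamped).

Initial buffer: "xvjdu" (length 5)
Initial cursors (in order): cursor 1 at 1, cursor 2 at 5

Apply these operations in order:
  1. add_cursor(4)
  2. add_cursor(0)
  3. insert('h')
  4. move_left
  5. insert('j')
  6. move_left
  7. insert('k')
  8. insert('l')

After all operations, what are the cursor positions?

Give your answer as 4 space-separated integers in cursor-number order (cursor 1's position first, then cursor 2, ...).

After op 1 (add_cursor(4)): buffer="xvjdu" (len 5), cursors c1@1 c3@4 c2@5, authorship .....
After op 2 (add_cursor(0)): buffer="xvjdu" (len 5), cursors c4@0 c1@1 c3@4 c2@5, authorship .....
After op 3 (insert('h')): buffer="hxhvjdhuh" (len 9), cursors c4@1 c1@3 c3@7 c2@9, authorship 4.1...3.2
After op 4 (move_left): buffer="hxhvjdhuh" (len 9), cursors c4@0 c1@2 c3@6 c2@8, authorship 4.1...3.2
After op 5 (insert('j')): buffer="jhxjhvjdjhujh" (len 13), cursors c4@1 c1@4 c3@9 c2@12, authorship 44.11...33.22
After op 6 (move_left): buffer="jhxjhvjdjhujh" (len 13), cursors c4@0 c1@3 c3@8 c2@11, authorship 44.11...33.22
After op 7 (insert('k')): buffer="kjhxkjhvjdkjhukjh" (len 17), cursors c4@1 c1@5 c3@11 c2@15, authorship 444.111...333.222
After op 8 (insert('l')): buffer="kljhxkljhvjdkljhukljh" (len 21), cursors c4@2 c1@7 c3@14 c2@19, authorship 4444.1111...3333.2222

Answer: 7 19 14 2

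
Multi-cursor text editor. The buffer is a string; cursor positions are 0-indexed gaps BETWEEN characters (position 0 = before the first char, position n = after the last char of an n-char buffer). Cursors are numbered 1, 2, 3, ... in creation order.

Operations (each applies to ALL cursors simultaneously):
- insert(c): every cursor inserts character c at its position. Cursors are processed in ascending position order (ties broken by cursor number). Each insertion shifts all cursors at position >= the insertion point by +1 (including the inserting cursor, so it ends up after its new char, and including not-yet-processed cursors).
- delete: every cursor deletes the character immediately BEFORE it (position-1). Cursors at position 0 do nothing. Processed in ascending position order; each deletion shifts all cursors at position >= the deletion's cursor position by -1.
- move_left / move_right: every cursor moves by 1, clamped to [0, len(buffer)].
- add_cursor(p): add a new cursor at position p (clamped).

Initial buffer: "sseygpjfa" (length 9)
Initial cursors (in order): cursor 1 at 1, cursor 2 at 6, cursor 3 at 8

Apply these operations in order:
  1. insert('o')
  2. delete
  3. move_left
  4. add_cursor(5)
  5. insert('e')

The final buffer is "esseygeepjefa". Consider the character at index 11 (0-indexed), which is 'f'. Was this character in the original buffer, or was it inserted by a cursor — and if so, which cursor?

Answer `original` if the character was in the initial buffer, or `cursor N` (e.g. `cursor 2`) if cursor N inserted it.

After op 1 (insert('o')): buffer="soseygpojfoa" (len 12), cursors c1@2 c2@8 c3@11, authorship .1.....2..3.
After op 2 (delete): buffer="sseygpjfa" (len 9), cursors c1@1 c2@6 c3@8, authorship .........
After op 3 (move_left): buffer="sseygpjfa" (len 9), cursors c1@0 c2@5 c3@7, authorship .........
After op 4 (add_cursor(5)): buffer="sseygpjfa" (len 9), cursors c1@0 c2@5 c4@5 c3@7, authorship .........
After op 5 (insert('e')): buffer="esseygeepjefa" (len 13), cursors c1@1 c2@8 c4@8 c3@11, authorship 1.....24..3..
Authorship (.=original, N=cursor N): 1 . . . . . 2 4 . . 3 . .
Index 11: author = original

Answer: original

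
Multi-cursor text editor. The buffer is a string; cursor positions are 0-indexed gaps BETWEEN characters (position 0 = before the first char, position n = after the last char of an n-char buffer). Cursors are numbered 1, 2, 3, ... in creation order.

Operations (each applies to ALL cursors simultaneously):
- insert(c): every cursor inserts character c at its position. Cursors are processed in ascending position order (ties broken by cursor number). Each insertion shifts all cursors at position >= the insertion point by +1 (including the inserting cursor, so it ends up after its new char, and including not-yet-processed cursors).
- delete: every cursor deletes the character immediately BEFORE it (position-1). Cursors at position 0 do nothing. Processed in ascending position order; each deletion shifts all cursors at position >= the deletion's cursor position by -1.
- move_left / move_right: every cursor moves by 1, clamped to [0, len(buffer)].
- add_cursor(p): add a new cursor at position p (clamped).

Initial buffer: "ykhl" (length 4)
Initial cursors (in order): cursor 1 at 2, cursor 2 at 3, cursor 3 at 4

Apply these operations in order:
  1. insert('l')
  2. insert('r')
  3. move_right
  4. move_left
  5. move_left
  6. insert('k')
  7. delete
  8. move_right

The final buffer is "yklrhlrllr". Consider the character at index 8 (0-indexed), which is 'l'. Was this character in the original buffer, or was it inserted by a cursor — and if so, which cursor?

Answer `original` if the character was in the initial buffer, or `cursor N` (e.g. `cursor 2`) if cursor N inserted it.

After op 1 (insert('l')): buffer="yklhlll" (len 7), cursors c1@3 c2@5 c3@7, authorship ..1.2.3
After op 2 (insert('r')): buffer="yklrhlrllr" (len 10), cursors c1@4 c2@7 c3@10, authorship ..11.22.33
After op 3 (move_right): buffer="yklrhlrllr" (len 10), cursors c1@5 c2@8 c3@10, authorship ..11.22.33
After op 4 (move_left): buffer="yklrhlrllr" (len 10), cursors c1@4 c2@7 c3@9, authorship ..11.22.33
After op 5 (move_left): buffer="yklrhlrllr" (len 10), cursors c1@3 c2@6 c3@8, authorship ..11.22.33
After op 6 (insert('k')): buffer="yklkrhlkrlklr" (len 13), cursors c1@4 c2@8 c3@11, authorship ..111.222.333
After op 7 (delete): buffer="yklrhlrllr" (len 10), cursors c1@3 c2@6 c3@8, authorship ..11.22.33
After op 8 (move_right): buffer="yklrhlrllr" (len 10), cursors c1@4 c2@7 c3@9, authorship ..11.22.33
Authorship (.=original, N=cursor N): . . 1 1 . 2 2 . 3 3
Index 8: author = 3

Answer: cursor 3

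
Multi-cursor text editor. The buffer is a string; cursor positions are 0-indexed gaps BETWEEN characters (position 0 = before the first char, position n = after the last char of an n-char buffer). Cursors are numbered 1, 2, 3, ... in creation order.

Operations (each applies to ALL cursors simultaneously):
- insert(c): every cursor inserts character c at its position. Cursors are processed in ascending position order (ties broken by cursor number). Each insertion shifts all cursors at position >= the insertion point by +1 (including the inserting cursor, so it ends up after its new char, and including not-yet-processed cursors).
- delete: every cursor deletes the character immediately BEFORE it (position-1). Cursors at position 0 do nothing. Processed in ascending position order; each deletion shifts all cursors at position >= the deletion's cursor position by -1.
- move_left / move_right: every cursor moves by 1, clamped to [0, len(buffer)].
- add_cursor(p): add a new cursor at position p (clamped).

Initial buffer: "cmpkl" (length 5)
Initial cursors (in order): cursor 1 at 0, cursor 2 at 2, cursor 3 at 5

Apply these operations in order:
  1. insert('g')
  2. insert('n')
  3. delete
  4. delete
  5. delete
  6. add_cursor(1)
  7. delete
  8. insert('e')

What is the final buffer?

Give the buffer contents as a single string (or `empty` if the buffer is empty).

After op 1 (insert('g')): buffer="gcmgpklg" (len 8), cursors c1@1 c2@4 c3@8, authorship 1..2...3
After op 2 (insert('n')): buffer="gncmgnpklgn" (len 11), cursors c1@2 c2@6 c3@11, authorship 11..22...33
After op 3 (delete): buffer="gcmgpklg" (len 8), cursors c1@1 c2@4 c3@8, authorship 1..2...3
After op 4 (delete): buffer="cmpkl" (len 5), cursors c1@0 c2@2 c3@5, authorship .....
After op 5 (delete): buffer="cpk" (len 3), cursors c1@0 c2@1 c3@3, authorship ...
After op 6 (add_cursor(1)): buffer="cpk" (len 3), cursors c1@0 c2@1 c4@1 c3@3, authorship ...
After op 7 (delete): buffer="p" (len 1), cursors c1@0 c2@0 c4@0 c3@1, authorship .
After op 8 (insert('e')): buffer="eeepe" (len 5), cursors c1@3 c2@3 c4@3 c3@5, authorship 124.3

Answer: eeepe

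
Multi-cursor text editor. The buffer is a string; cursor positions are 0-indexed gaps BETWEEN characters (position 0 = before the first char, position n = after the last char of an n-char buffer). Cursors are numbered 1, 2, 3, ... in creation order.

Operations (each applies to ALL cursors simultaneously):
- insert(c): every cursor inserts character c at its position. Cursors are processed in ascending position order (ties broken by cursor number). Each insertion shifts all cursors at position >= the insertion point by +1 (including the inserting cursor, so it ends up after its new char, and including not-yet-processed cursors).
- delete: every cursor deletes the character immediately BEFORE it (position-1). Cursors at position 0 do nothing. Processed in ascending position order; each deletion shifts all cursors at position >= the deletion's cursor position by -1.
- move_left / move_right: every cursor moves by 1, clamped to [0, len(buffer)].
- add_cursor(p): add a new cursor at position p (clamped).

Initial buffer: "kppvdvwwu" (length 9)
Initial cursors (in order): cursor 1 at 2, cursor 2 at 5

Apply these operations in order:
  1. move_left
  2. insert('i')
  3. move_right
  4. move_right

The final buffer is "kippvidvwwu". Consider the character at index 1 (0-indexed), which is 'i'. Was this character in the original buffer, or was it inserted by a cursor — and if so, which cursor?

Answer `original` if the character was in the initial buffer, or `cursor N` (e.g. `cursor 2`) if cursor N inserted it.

Answer: cursor 1

Derivation:
After op 1 (move_left): buffer="kppvdvwwu" (len 9), cursors c1@1 c2@4, authorship .........
After op 2 (insert('i')): buffer="kippvidvwwu" (len 11), cursors c1@2 c2@6, authorship .1...2.....
After op 3 (move_right): buffer="kippvidvwwu" (len 11), cursors c1@3 c2@7, authorship .1...2.....
After op 4 (move_right): buffer="kippvidvwwu" (len 11), cursors c1@4 c2@8, authorship .1...2.....
Authorship (.=original, N=cursor N): . 1 . . . 2 . . . . .
Index 1: author = 1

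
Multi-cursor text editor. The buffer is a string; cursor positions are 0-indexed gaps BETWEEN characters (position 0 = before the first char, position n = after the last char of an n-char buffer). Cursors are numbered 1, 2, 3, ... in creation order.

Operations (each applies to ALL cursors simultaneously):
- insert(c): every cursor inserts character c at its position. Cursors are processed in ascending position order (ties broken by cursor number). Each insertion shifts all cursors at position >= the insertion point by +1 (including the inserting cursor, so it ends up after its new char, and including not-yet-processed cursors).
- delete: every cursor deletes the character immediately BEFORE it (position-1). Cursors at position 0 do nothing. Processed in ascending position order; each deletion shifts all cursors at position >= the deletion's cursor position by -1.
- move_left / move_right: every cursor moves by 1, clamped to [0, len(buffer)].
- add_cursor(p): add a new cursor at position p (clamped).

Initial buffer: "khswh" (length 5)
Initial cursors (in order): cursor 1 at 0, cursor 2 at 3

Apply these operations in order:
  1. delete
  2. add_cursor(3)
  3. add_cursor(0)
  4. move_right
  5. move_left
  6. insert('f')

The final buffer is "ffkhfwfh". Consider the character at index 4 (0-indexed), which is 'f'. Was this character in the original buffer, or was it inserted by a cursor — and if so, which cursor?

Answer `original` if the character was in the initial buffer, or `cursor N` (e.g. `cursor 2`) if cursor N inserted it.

Answer: cursor 2

Derivation:
After op 1 (delete): buffer="khwh" (len 4), cursors c1@0 c2@2, authorship ....
After op 2 (add_cursor(3)): buffer="khwh" (len 4), cursors c1@0 c2@2 c3@3, authorship ....
After op 3 (add_cursor(0)): buffer="khwh" (len 4), cursors c1@0 c4@0 c2@2 c3@3, authorship ....
After op 4 (move_right): buffer="khwh" (len 4), cursors c1@1 c4@1 c2@3 c3@4, authorship ....
After op 5 (move_left): buffer="khwh" (len 4), cursors c1@0 c4@0 c2@2 c3@3, authorship ....
After op 6 (insert('f')): buffer="ffkhfwfh" (len 8), cursors c1@2 c4@2 c2@5 c3@7, authorship 14..2.3.
Authorship (.=original, N=cursor N): 1 4 . . 2 . 3 .
Index 4: author = 2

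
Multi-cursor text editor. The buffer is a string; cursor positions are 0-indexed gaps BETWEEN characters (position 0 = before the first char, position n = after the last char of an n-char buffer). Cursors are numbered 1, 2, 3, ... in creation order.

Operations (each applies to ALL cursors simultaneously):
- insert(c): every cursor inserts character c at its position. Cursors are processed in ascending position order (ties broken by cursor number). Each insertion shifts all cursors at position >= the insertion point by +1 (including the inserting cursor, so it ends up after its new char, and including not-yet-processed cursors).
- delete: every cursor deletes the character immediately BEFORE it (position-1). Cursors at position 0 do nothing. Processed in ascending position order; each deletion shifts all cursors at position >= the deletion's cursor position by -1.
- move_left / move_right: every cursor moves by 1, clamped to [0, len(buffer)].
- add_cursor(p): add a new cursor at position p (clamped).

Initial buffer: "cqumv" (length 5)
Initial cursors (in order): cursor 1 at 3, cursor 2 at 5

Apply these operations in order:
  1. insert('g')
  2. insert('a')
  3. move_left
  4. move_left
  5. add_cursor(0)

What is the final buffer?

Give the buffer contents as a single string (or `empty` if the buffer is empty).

Answer: cqugamvga

Derivation:
After op 1 (insert('g')): buffer="cqugmvg" (len 7), cursors c1@4 c2@7, authorship ...1..2
After op 2 (insert('a')): buffer="cqugamvga" (len 9), cursors c1@5 c2@9, authorship ...11..22
After op 3 (move_left): buffer="cqugamvga" (len 9), cursors c1@4 c2@8, authorship ...11..22
After op 4 (move_left): buffer="cqugamvga" (len 9), cursors c1@3 c2@7, authorship ...11..22
After op 5 (add_cursor(0)): buffer="cqugamvga" (len 9), cursors c3@0 c1@3 c2@7, authorship ...11..22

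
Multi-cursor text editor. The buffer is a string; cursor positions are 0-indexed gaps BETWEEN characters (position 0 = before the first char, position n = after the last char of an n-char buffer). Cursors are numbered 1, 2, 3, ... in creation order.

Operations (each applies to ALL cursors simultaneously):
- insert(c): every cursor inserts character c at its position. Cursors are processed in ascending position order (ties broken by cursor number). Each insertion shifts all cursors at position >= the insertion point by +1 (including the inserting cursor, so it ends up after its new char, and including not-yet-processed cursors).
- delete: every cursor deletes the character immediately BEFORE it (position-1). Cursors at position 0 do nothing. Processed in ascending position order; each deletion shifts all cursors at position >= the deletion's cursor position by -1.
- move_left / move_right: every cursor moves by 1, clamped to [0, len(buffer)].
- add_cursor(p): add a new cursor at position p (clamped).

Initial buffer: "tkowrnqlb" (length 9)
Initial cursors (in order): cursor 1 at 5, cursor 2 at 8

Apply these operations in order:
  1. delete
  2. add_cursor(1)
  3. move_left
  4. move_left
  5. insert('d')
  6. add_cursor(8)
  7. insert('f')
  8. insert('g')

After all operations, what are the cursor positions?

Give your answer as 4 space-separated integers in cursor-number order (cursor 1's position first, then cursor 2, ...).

Answer: 8 13 3 16

Derivation:
After op 1 (delete): buffer="tkownqb" (len 7), cursors c1@4 c2@6, authorship .......
After op 2 (add_cursor(1)): buffer="tkownqb" (len 7), cursors c3@1 c1@4 c2@6, authorship .......
After op 3 (move_left): buffer="tkownqb" (len 7), cursors c3@0 c1@3 c2@5, authorship .......
After op 4 (move_left): buffer="tkownqb" (len 7), cursors c3@0 c1@2 c2@4, authorship .......
After op 5 (insert('d')): buffer="dtkdowdnqb" (len 10), cursors c3@1 c1@4 c2@7, authorship 3..1..2...
After op 6 (add_cursor(8)): buffer="dtkdowdnqb" (len 10), cursors c3@1 c1@4 c2@7 c4@8, authorship 3..1..2...
After op 7 (insert('f')): buffer="dftkdfowdfnfqb" (len 14), cursors c3@2 c1@6 c2@10 c4@12, authorship 33..11..22.4..
After op 8 (insert('g')): buffer="dfgtkdfgowdfgnfgqb" (len 18), cursors c3@3 c1@8 c2@13 c4@16, authorship 333..111..222.44..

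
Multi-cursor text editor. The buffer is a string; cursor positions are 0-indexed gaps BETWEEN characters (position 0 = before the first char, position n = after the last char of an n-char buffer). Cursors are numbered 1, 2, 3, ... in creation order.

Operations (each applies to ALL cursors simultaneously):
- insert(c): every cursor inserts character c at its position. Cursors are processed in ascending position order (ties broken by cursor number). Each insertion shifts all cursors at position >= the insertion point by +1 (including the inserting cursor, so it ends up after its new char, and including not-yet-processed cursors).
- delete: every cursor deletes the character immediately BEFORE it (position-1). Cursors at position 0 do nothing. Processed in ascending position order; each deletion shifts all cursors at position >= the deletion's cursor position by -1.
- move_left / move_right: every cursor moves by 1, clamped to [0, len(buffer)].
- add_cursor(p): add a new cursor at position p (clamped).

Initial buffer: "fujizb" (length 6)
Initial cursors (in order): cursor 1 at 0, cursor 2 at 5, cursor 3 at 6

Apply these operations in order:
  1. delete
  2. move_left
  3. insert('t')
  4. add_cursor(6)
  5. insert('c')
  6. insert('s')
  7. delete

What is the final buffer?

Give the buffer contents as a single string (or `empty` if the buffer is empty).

After op 1 (delete): buffer="fuji" (len 4), cursors c1@0 c2@4 c3@4, authorship ....
After op 2 (move_left): buffer="fuji" (len 4), cursors c1@0 c2@3 c3@3, authorship ....
After op 3 (insert('t')): buffer="tfujtti" (len 7), cursors c1@1 c2@6 c3@6, authorship 1...23.
After op 4 (add_cursor(6)): buffer="tfujtti" (len 7), cursors c1@1 c2@6 c3@6 c4@6, authorship 1...23.
After op 5 (insert('c')): buffer="tcfujttccci" (len 11), cursors c1@2 c2@10 c3@10 c4@10, authorship 11...23234.
After op 6 (insert('s')): buffer="tcsfujttcccsssi" (len 15), cursors c1@3 c2@14 c3@14 c4@14, authorship 111...23234234.
After op 7 (delete): buffer="tcfujttccci" (len 11), cursors c1@2 c2@10 c3@10 c4@10, authorship 11...23234.

Answer: tcfujttccci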